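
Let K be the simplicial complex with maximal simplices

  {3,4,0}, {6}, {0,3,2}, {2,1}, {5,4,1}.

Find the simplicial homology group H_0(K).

H_0 ≅ Z^2.

We work with the vertex ordering 0 < 1 < 2 < 3 < 4 < 5 < 6. The simplices of K, each written with vertices in increasing order, are:

  0-simplices (7): [0], [1], [2], [3], [4], [5], [6]
  1-simplices (9): [0,2], [0,3], [0,4], [1,2], [1,4], [1,5], [2,3], [3,4], [4,5]
  2-simplices (3): [0,2,3], [0,3,4], [1,4,5]

so the chain groups are C_0 ≅ Z^7, C_1 ≅ Z^9, C_2 ≅ Z^3.

∂_1: C_1 → C_0 is given by ∂[p,q] = [q] − [p].
The resulting 7×9 matrix has rank 5, and its Smith normal form has invariant factors (1,1,1,1,1).

∂_2: C_2 → C_1 acts by ∂[p,q,r] = [q,r] − [p,r] + [p,q]. For instance
  ∂[0,3,4] = [3,4] − [0,4] + [0,3],
  ∂[1,4,5] = [4,5] − [1,5] + [1,4].
As a 9×3 matrix over Z this has rank 3, with invariant factors (1,1,1).

Reading off H_k = ker ∂_k / im ∂_{k+1}:

  H_0: rank C_0 − rank ∂_1 = 7 − 5 = 2, and the invariant factors of ∂_1 are all 1, so H_0 = Z^2.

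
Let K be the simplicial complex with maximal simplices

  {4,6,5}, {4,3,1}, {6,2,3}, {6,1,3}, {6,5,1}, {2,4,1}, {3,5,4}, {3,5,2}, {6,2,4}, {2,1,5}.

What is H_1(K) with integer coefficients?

Order the vertices as 1 < 2 < 3 < 4 < 5 < 6. Listing each simplex with vertices in this order, K has dimension 2 with simplices:

  0-simplices (6): [1], [2], [3], [4], [5], [6]
  1-simplices (15): [1,2], [1,3], [1,4], [1,5], [1,6], [2,3], [2,4], [2,5], [2,6], [3,4], [3,5], [3,6], [4,5], [4,6], [5,6]
  2-simplices (10): [1,2,4], [1,2,5], [1,3,4], [1,3,6], [1,5,6], [2,3,5], [2,3,6], [2,4,6], [3,4,5], [4,5,6]

giving chain groups C_0 ≅ Z^6, C_1 ≅ Z^15, C_2 ≅ Z^10.

∂_1: C_1 → C_0 is given by ∂[p,q] = [q] − [p]. For instance
  ∂[2,6] = [6] − [2].
As a 6×15 matrix over Z this has rank 5, with invariant factors (1,1,1,1,1).

Boundary ∂_2: C_2 → C_1 acts by ∂[p,q,r] = [q,r] − [p,r] + [p,q]. For instance
  ∂[2,4,6] = [4,6] − [2,6] + [2,4],
  ∂[2,3,5] = [3,5] − [2,5] + [2,3].
This gives a 15×10 integer matrix of rank 10; reducing to Smith normal form yields diagonal entries (1,1,1,1,1,1,1,1,1,2).

Computing H_k = (kernel of ∂_k) / (image of ∂_{k+1}):

  H_1: rank ker ∂_1 − rank ∂_2 = (15 − 5) − 10 = 0, and ∂_2 has invariant factor 2 > 1, so H_1 ≅ Z/2.

(K is a triangulation of the real projective plane RP^2.)

H_1 ≅ Z/2.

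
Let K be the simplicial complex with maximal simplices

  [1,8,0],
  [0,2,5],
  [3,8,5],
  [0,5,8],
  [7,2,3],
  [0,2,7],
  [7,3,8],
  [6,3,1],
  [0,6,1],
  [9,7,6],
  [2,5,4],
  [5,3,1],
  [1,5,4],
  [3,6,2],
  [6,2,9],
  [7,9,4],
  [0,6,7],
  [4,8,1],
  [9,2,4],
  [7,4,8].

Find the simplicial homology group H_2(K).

H_2 = 0.

Fix the vertex order 0 < 1 < 2 < 3 < 4 < 5 < 6 < 7 < 8 < 9 and write every simplex with vertices in increasing order. Then dim K = 2 and the simplices of K are:

  0-simplices (10): [0], [1], [2], [3], [4], [5], [6], [7], [8], [9]
  1-simplices (30): (30 of them)
  2-simplices (20): (20 of them)

giving chain groups C_0 ≅ Z^10, C_1 ≅ Z^30, C_2 ≅ Z^20.

The boundary map ∂_1: C_1 → C_0 sends each edge [p,q] (with p < q) to q − p.
The resulting 10×30 matrix has rank 9, and its Smith normal form has invariant factors (1,1,1,1,1,1,1,1,1).

The boundary map ∂_2: C_2 → C_1 sends each 2-simplex [p,q,r] to [q,r] − [p,r] + [p,q]. For instance
  ∂[1,4,5] = [4,5] − [1,5] + [1,4],
  ∂[2,3,6] = [3,6] − [2,6] + [2,3].
The 30×20 boundary matrix has rank 20 and Smith normal form diag(1,1,1,1,1,1,1,1,1,1,1,1,1,1,1,1,1,1,1,2).

Computing H_k = (kernel of ∂_k) / (image of ∂_{k+1}):

  H_2: rank ker ∂_2 − rank ∂_3 = (20 − 20) − 0 = 0, and there is no ∂_3, so H_2 = 0.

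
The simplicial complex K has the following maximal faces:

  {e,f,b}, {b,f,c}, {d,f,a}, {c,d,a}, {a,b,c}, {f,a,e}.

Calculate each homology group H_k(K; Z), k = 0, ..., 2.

K has 6 vertices, 12 edges, 6 triangles.
rank ∂_0 = 0, rank ∂_1 = 5 ⇒ b_0 = 6 − 0 − 5 = 1; all invariant factors of ∂_1 are 1 so no torsion. So H_0 ≅ Z.
rank ∂_1 = 5, rank ∂_2 = 6 ⇒ b_1 = 12 − 5 − 6 = 1; all invariant factors of ∂_2 are 1 so no torsion. So H_1 ≅ Z.
rank ∂_2 = 6, rank ∂_3 = 0 ⇒ b_2 = 6 − 6 − 0 = 0. So H_2 ≅ 0.

H_0 = Z,  H_1 = Z,  H_2 = 0.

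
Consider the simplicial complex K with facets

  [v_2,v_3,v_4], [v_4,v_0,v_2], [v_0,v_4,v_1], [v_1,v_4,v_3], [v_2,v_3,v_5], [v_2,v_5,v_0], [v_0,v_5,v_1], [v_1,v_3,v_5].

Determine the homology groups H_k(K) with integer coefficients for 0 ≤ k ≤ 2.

H_0 ≅ Z,  H_1 = 0,  H_2 ≅ Z.

We work with the vertex ordering v_0 < v_1 < v_2 < v_3 < v_4 < v_5. The simplices of K, each written with vertices in increasing order, are:

  0-simplices (6): [v_0], [v_1], [v_2], [v_3], [v_4], [v_5]
  1-simplices (12): [v_0,v_1], [v_0,v_2], [v_0,v_4], [v_0,v_5], [v_1,v_3], [v_1,v_4], [v_1,v_5], [v_2,v_3], [v_2,v_4], [v_2,v_5], [v_3,v_4], [v_3,v_5]
  2-simplices (8): [v_0,v_1,v_4], [v_0,v_1,v_5], [v_0,v_2,v_4], [v_0,v_2,v_5], [v_1,v_3,v_4], [v_1,v_3,v_5], [v_2,v_3,v_4], [v_2,v_3,v_5]

so the chain groups are C_0 ≅ Z^6, C_1 ≅ Z^12, C_2 ≅ Z^8.

∂_1: C_1 → C_0 sends each edge [p,q] (with p < q) to q − p.
The 6×12 boundary matrix has rank 5 and Smith normal form diag(1,1,1,1,1).

∂_2: C_2 → C_1 maps a triangle to the signed sum of its edges. For instance
  ∂[v_0,v_2,v_5] = [v_2,v_5] − [v_0,v_5] + [v_0,v_2],
  ∂[v_0,v_2,v_4] = [v_2,v_4] − [v_0,v_4] + [v_0,v_2].
The 12×8 boundary matrix has rank 7 and Smith normal form diag(1,1,1,1,1,1,1).

Reading off H_k = ker ∂_k / im ∂_{k+1}:

  H_0: rank C_0 − rank ∂_1 = 6 − 5 = 1, and the invariant factors of ∂_1 are all 1, so H_0 ≅ Z.
  H_1: rank ker ∂_1 − rank ∂_2 = (12 − 5) − 7 = 0, and the invariant factors of ∂_2 are all 1, so H_1 ≅ 0.
  H_2: rank ker ∂_2 − rank ∂_3 = (8 − 7) − 0 = 1, and there is no ∂_3, so H_2 ≅ Z.

As a check, the Euler characteristic is 6 − 12 + 8 = 2, which agrees with 1 − 0 + 1 = 2.
(K is a triangulation of the 2-sphere S^2.)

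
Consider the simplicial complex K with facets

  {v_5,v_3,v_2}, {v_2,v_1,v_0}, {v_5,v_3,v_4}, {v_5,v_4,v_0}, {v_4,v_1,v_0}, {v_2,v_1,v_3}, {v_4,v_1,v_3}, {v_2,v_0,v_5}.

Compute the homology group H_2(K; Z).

H_2 = Z.

Fix the vertex order v_0 < v_1 < v_2 < v_3 < v_4 < v_5 and write every simplex with vertices in increasing order. Then dim K = 2 and the simplices of K are:

  0-simplices (6): [v_0], [v_1], [v_2], [v_3], [v_4], [v_5]
  1-simplices (12): [v_0,v_1], [v_0,v_2], [v_0,v_4], [v_0,v_5], [v_1,v_2], [v_1,v_3], [v_1,v_4], [v_2,v_3], [v_2,v_5], [v_3,v_4], [v_3,v_5], [v_4,v_5]
  2-simplices (8): [v_0,v_1,v_2], [v_0,v_1,v_4], [v_0,v_2,v_5], [v_0,v_4,v_5], [v_1,v_2,v_3], [v_1,v_3,v_4], [v_2,v_3,v_5], [v_3,v_4,v_5]

so the chain groups are C_0 ≅ Z^6, C_1 ≅ Z^12, C_2 ≅ Z^8.

Boundary ∂_1: C_1 → C_0 is given by ∂[p,q] = [q] − [p].
The resulting 6×12 matrix has rank 5, and its Smith normal form has invariant factors (1,1,1,1,1).

∂_2: C_2 → C_1 sends each 2-simplex [p,q,r] to [q,r] − [p,r] + [p,q]. For instance
  ∂[v_0,v_4,v_5] = [v_4,v_5] − [v_0,v_5] + [v_0,v_4],
  ∂[v_3,v_4,v_5] = [v_4,v_5] − [v_3,v_5] + [v_3,v_4].
As a 12×8 matrix over Z this has rank 7, with invariant factors (1,1,1,1,1,1,1).

Now H_k = ker ∂_k / im ∂_{k+1}, so:

  H_2: rank ker ∂_2 − rank ∂_3 = (8 − 7) − 0 = 1, and there is no ∂_3, so H_2 ≅ Z.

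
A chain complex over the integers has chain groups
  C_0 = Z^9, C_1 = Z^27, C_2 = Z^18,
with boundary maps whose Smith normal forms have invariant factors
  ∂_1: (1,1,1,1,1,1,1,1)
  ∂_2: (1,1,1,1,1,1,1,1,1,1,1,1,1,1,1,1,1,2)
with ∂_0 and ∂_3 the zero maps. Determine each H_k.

H_0: b_0 = 9 − 0 − 8 = 1; torsion from ∂_1 factors > 1: none. So H_0 = Z.
H_1: b_1 = 27 − 8 − 18 = 1; torsion from ∂_2 factors > 1: [2]. So H_1 = Z ⊕ Z/2.
H_2: b_2 = 18 − 18 − 0 = 0; torsion from ∂_3 factors > 1: none. So H_2 = 0.

H_0 = Z,  H_1 = Z ⊕ Z/2,  H_2 = 0.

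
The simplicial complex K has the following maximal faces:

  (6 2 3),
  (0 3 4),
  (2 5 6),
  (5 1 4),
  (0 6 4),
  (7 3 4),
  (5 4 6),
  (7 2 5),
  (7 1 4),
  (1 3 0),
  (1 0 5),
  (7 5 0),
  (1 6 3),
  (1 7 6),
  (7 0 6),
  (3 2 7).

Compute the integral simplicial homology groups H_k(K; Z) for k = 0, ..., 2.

H_0 = Z,  H_1 = Z^2,  H_2 = Z.

Fix the vertex order 0 < 1 < 2 < 3 < 4 < 5 < 6 < 7 and write every simplex with vertices in increasing order. Then dim K = 2 and the simplices of K are:

  0-simplices (8): [0], [1], [2], [3], [4], [5], [6], [7]
  1-simplices (24): (24 of them)
  2-simplices (16): [0,1,3], [0,1,5], [0,3,4], [0,4,6], [0,5,7], [0,6,7], [1,3,6], [1,4,5], [1,4,7], [1,6,7], [2,3,6], [2,3,7], [2,5,6], [2,5,7], [3,4,7], [4,5,6]

Hence C_0 ≅ Z^8, C_1 ≅ Z^24, C_2 ≅ Z^16.

Boundary ∂_1: C_1 → C_0 sends each edge [p,q] (with p < q) to q − p.
This gives a 8×24 integer matrix of rank 7; reducing to Smith normal form yields diagonal entries (1,1,1,1,1,1,1).

Boundary ∂_2: C_2 → C_1 sends each 2-simplex [p,q,r] to [q,r] − [p,r] + [p,q]. For instance
  ∂[4,5,6] = [5,6] − [4,6] + [4,5],
  ∂[0,1,5] = [1,5] − [0,5] + [0,1].
The resulting 24×16 matrix has rank 15, and its Smith normal form has invariant factors (1,1,1,1,1,1,1,1,1,1,1,1,1,1,1).

Reading off H_k = ker ∂_k / im ∂_{k+1}:

  H_0: rank C_0 − rank ∂_1 = 8 − 7 = 1, and the invariant factors of ∂_1 are all 1, so H_0 ≅ Z.
  H_1: rank ker ∂_1 − rank ∂_2 = (24 − 7) − 15 = 2, and the invariant factors of ∂_2 are all 1, so H_1 ≅ Z^2.
  H_2: rank ker ∂_2 − rank ∂_3 = (16 − 15) − 0 = 1, and there is no ∂_3, so H_2 ≅ Z.

(K is a triangulation of the torus T^2.)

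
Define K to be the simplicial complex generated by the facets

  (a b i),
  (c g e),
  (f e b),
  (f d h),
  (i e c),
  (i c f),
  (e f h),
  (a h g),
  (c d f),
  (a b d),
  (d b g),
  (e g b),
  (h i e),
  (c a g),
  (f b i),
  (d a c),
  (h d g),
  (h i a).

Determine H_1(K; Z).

K has 9 vertices, 27 edges, 18 triangles.
rank ∂_1 = 8, rank ∂_2 = 18 ⇒ b_1 = 27 − 8 − 18 = 1; ∂_2 has invariant factor(s) [2] giving torsion. So H_1 ≅ Z ⊕ Z/2Z.

H_1 ≅ Z ⊕ Z/2Z.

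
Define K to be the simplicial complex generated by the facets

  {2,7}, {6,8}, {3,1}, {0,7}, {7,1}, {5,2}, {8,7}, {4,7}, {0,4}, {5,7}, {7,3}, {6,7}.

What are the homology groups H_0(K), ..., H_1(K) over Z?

H_0 = Z,  H_1 = Z^4.

Order the vertices as 0 < 1 < 2 < 3 < 4 < 5 < 6 < 7 < 8. Listing each simplex with vertices in this order, K has dimension 1 with simplices:

  0-simplices (9): [0], [1], [2], [3], [4], [5], [6], [7], [8]
  1-simplices (12): [0,4], [0,7], [1,3], [1,7], [2,5], [2,7], [3,7], [4,7], [5,7], [6,7], [6,8], [7,8]

giving chain groups C_0 ≅ Z^9, C_1 ≅ Z^12.

∂_1: C_1 → C_0 sends each edge [p,q] (with p < q) to q − p. For instance
  ∂[1,3] = [3] − [1].
The 9×12 boundary matrix has rank 8 and Smith normal form diag(1,1,1,1,1,1,1,1).

From H_k ≅ ker(∂_k) / im(∂_{k+1}) we obtain:

  H_0: rank C_0 − rank ∂_1 = 9 − 8 = 1, and the invariant factors of ∂_1 are all 1, so H_0 = Z.
  H_1: rank ker ∂_1 − rank ∂_2 = (12 − 8) − 0 = 4, and there is no ∂_2, so H_1 = Z^4.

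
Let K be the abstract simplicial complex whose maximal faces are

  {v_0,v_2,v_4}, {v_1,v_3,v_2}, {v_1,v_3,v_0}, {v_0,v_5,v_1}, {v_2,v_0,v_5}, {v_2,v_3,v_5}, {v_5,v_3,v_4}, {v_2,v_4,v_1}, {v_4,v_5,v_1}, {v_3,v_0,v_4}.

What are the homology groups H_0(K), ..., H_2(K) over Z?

Order the vertices as v_0 < v_1 < v_2 < v_3 < v_4 < v_5. Listing each simplex with vertices in this order, K has dimension 2 with simplices:

  0-simplices (6): [v_0], [v_1], [v_2], [v_3], [v_4], [v_5]
  1-simplices (15): (15 of them)
  2-simplices (10): [v_0,v_1,v_3], [v_0,v_1,v_5], [v_0,v_2,v_4], [v_0,v_2,v_5], [v_0,v_3,v_4], [v_1,v_2,v_3], [v_1,v_2,v_4], [v_1,v_4,v_5], [v_2,v_3,v_5], [v_3,v_4,v_5]

so the chain groups are C_0 ≅ Z^6, C_1 ≅ Z^15, C_2 ≅ Z^10.

∂_1: C_1 → C_0 is given by ∂[p,q] = [q] − [p].
As a 6×15 matrix over Z this has rank 5, with invariant factors (1,1,1,1,1).

The boundary map ∂_2: C_2 → C_1 sends each 2-simplex [p,q,r] to [q,r] − [p,r] + [p,q]. For instance
  ∂[v_0,v_1,v_3] = [v_1,v_3] − [v_0,v_3] + [v_0,v_1],
  ∂[v_0,v_3,v_4] = [v_3,v_4] − [v_0,v_4] + [v_0,v_3].
This gives a 15×10 integer matrix of rank 10; reducing to Smith normal form yields diagonal entries (1,1,1,1,1,1,1,1,1,2).

Reading off H_k = ker ∂_k / im ∂_{k+1}:

  H_0: rank C_0 − rank ∂_1 = 6 − 5 = 1, and the invariant factors of ∂_1 are all 1, so H_0 ≅ Z.
  H_1: rank ker ∂_1 − rank ∂_2 = (15 − 5) − 10 = 0, and ∂_2 has invariant factor 2 > 1, so H_1 ≅ Z/2.
  H_2: rank ker ∂_2 − rank ∂_3 = (10 − 10) − 0 = 0, and there is no ∂_3, so H_2 ≅ 0.

As a check, the Euler characteristic is 6 − 15 + 10 = 1, which agrees with 1 − 0 + 0 = 1.
(K is a triangulation of the real projective plane RP^2.)

H_0 = Z,  H_1 = Z/2,  H_2 = 0.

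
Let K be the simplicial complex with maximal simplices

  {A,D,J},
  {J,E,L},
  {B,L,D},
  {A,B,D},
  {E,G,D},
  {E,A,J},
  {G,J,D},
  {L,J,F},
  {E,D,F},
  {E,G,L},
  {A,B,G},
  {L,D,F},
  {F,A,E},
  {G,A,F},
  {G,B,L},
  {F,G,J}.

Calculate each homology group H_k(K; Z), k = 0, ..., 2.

Fix the vertex order A < B < D < E < F < G < J < L and write every simplex with vertices in increasing order. Then dim K = 2 and the simplices of K are:

  0-simplices (8): A, B, D, E, F, G, J, L
  1-simplices (24): AB, AD, AE, AF, AG, AJ, BD, BG, BL, DE, DF, DG, DJ, DL, EF, EG, EJ, EL, FG, FJ, FL, GJ, GL, JL
  2-simplices (16): ABD, ABG, ADJ, AEF, AEJ, AFG, BDL, BGL, DEF, DEG, DFL, DGJ, EGL, EJL, FGJ, FJL

giving chain groups C_0 ≅ Z^8, C_1 ≅ Z^24, C_2 ≅ Z^16.

∂_1: C_1 → C_0 maps an edge to its endpoints' difference, ∂[p,q] = q − p.
The 8×24 boundary matrix has rank 7 and Smith normal form diag(1,1,1,1,1,1,1).

∂_2: C_2 → C_1 acts by ∂[p,q,r] = [q,r] − [p,r] + [p,q]. For instance
  ∂DEG = EG − DG + DE,
  ∂AEJ = EJ − AJ + AE.
The 24×16 boundary matrix has rank 15 and Smith normal form diag(1,1,1,1,1,1,1,1,1,1,1,1,1,1,1).

Reading off H_k = ker ∂_k / im ∂_{k+1}:

  H_0: rank C_0 − rank ∂_1 = 8 − 7 = 1, and the invariant factors of ∂_1 are all 1, so H_0 ≅ Z.
  H_1: rank ker ∂_1 − rank ∂_2 = (24 − 7) − 15 = 2, and the invariant factors of ∂_2 are all 1, so H_1 ≅ Z^2.
  H_2: rank ker ∂_2 − rank ∂_3 = (16 − 15) − 0 = 1, and there is no ∂_3, so H_2 ≅ Z.

(K is a triangulation of the torus T^2.)

H_0 ≅ Z,  H_1 ≅ Z^2,  H_2 ≅ Z.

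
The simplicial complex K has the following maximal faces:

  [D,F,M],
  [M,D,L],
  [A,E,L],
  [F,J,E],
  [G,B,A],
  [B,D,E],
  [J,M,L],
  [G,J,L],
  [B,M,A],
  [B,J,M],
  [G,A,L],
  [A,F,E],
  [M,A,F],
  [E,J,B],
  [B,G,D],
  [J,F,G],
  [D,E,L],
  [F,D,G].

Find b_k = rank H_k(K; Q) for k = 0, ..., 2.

b_0 = 1, b_1 = 2, b_2 = 1.

We work with the vertex ordering A < B < D < E < F < G < J < L < M. The simplices of K, each written with vertices in increasing order, are:

  0-simplices (9): A, B, D, E, F, G, J, L, M
  1-simplices (27): AB, AE, AF, AG, AL, AM, BD, BE, BG, BJ, BM, DE, DF, DG, DL, DM, EF, EJ, EL, FG, FJ, FM, GJ, GL, JL, JM, LM
  2-simplices (18): ABG, ABM, AEF, AEL, AFM, AGL, BDE, BDG, BEJ, BJM, DEL, DFG, DFM, DLM, EFJ, FGJ, GJL, JLM

Hence C_0 ≅ Z^9, C_1 ≅ Z^27, C_2 ≅ Z^18.

The boundary map ∂_1: C_1 → C_0 maps an edge to its endpoints' difference, ∂[p,q] = q − p. For instance
  ∂AF = F − A.
As a 9×27 matrix over Z this has rank 8, with invariant factors (1,1,1,1,1,1,1,1).

∂_2: C_2 → C_1 sends each 2-simplex [p,q,r] to [q,r] − [p,r] + [p,q]. For instance
  ∂AEL = EL − AL + AE,
  ∂BDG = DG − BG + BD.
The resulting 27×18 matrix has rank 17, and its Smith normal form has invariant factors (1,1,1,1,1,1,1,1,1,1,1,1,1,1,1,1,1).

Now H_k = ker ∂_k / im ∂_{k+1}, so:

  H_0: rank C_0 − rank ∂_1 = 9 − 8 = 1, and the invariant factors of ∂_1 are all 1, so H_0 = Z.
  H_1: rank ker ∂_1 − rank ∂_2 = (27 − 8) − 17 = 2, and the invariant factors of ∂_2 are all 1, so H_1 = Z^2.
  H_2: rank ker ∂_2 − rank ∂_3 = (18 − 17) − 0 = 1, and there is no ∂_3, so H_2 = Z.

Hence the Betti numbers are b_0 = 1, b_1 = 2, b_2 = 1.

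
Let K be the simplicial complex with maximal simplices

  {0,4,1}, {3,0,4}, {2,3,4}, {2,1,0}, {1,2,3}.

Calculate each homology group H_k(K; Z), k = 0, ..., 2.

Order the vertices as 0 < 1 < 2 < 3 < 4. Listing each simplex with vertices in this order, K has dimension 2 with simplices:

  0-simplices (5): [0], [1], [2], [3], [4]
  1-simplices (10): [0,1], [0,2], [0,3], [0,4], [1,2], [1,3], [1,4], [2,3], [2,4], [3,4]
  2-simplices (5): [0,1,2], [0,1,4], [0,3,4], [1,2,3], [2,3,4]

so the chain groups are C_0 ≅ Z^5, C_1 ≅ Z^10, C_2 ≅ Z^5.

The boundary map ∂_1: C_1 → C_0 sends each edge [p,q] (with p < q) to q − p. For instance
  ∂[0,4] = [4] − [0].
As a 5×10 matrix over Z this has rank 4, with invariant factors (1,1,1,1).

The boundary map ∂_2: C_2 → C_1 sends each 2-simplex [p,q,r] to [q,r] − [p,r] + [p,q]. For instance
  ∂[0,1,4] = [1,4] − [0,4] + [0,1],
  ∂[1,2,3] = [2,3] − [1,3] + [1,2].
This gives a 10×5 integer matrix of rank 5; reducing to Smith normal form yields diagonal entries (1,1,1,1,1).

From H_k ≅ ker(∂_k) / im(∂_{k+1}) we obtain:

  H_0: rank C_0 − rank ∂_1 = 5 − 4 = 1, and the invariant factors of ∂_1 are all 1, so H_0 ≅ Z.
  H_1: rank ker ∂_1 − rank ∂_2 = (10 − 4) − 5 = 1, and the invariant factors of ∂_2 are all 1, so H_1 ≅ Z.
  H_2: rank ker ∂_2 − rank ∂_3 = (5 − 5) − 0 = 0, and there is no ∂_3, so H_2 ≅ 0.

H_0 ≅ Z,  H_1 ≅ Z,  H_2 = 0.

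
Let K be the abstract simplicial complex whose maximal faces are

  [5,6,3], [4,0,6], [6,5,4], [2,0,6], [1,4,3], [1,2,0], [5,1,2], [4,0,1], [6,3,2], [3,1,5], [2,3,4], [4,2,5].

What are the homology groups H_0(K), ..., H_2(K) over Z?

We work with the vertex ordering 0 < 1 < 2 < 3 < 4 < 5 < 6. The simplices of K, each written with vertices in increasing order, are:

  0-simplices (7): [0], [1], [2], [3], [4], [5], [6]
  1-simplices (18): [0,1], [0,2], [0,4], [0,6], [1,2], [1,3], [1,4], [1,5], [2,3], [2,4], [2,5], [2,6], [3,4], [3,5], [3,6], [4,5], [4,6], [5,6]
  2-simplices (12): [0,1,2], [0,1,4], [0,2,6], [0,4,6], [1,2,5], [1,3,4], [1,3,5], [2,3,4], [2,3,6], [2,4,5], [3,5,6], [4,5,6]

giving chain groups C_0 ≅ Z^7, C_1 ≅ Z^18, C_2 ≅ Z^12.

Boundary ∂_1: C_1 → C_0 is given by ∂[p,q] = [q] − [p]. For instance
  ∂[2,6] = [6] − [2].
The resulting 7×18 matrix has rank 6, and its Smith normal form has invariant factors (1,1,1,1,1,1).

The boundary map ∂_2: C_2 → C_1 acts by ∂[p,q,r] = [q,r] − [p,r] + [p,q]. For instance
  ∂[4,5,6] = [5,6] − [4,6] + [4,5],
  ∂[1,3,5] = [3,5] − [1,5] + [1,3].
The resulting 18×12 matrix has rank 12, and its Smith normal form has invariant factors (1,1,1,1,1,1,1,1,1,1,1,2).

Computing H_k = (kernel of ∂_k) / (image of ∂_{k+1}):

  H_0: rank C_0 − rank ∂_1 = 7 − 6 = 1, and the invariant factors of ∂_1 are all 1, so H_0 ≅ Z.
  H_1: rank ker ∂_1 − rank ∂_2 = (18 − 6) − 12 = 0, and ∂_2 has invariant factor 2 > 1, so H_1 ≅ Z/2.
  H_2: rank ker ∂_2 − rank ∂_3 = (12 − 12) − 0 = 0, and there is no ∂_3, so H_2 ≅ 0.

(K is a triangulation of the real projective plane RP^2.)

H_0 = Z,  H_1 = Z/2,  H_2 = 0.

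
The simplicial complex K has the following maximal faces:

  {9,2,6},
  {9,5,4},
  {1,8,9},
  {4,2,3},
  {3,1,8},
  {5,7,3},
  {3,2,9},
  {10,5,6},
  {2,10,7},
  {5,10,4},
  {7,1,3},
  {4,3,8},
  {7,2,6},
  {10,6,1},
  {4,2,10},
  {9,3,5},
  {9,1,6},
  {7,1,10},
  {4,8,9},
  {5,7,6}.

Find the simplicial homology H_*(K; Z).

Order the vertices as 1 < 2 < 3 < 4 < 5 < 6 < 7 < 8 < 9 < 10. Listing each simplex with vertices in this order, K has dimension 2 with simplices:

  0-simplices (10): [1], [2], [3], [4], [5], [6], [7], [8], [9], [10]
  1-simplices (30): (30 of them)
  2-simplices (20): (20 of them)

Hence C_0 ≅ Z^10, C_1 ≅ Z^30, C_2 ≅ Z^20.

The boundary map ∂_1: C_1 → C_0 sends each edge [p,q] (with p < q) to q − p. For instance
  ∂[2,10] = [10] − [2].
The resulting 10×30 matrix has rank 9, and its Smith normal form has invariant factors (1,1,1,1,1,1,1,1,1).

∂_2: C_2 → C_1 acts by ∂[p,q,r] = [q,r] − [p,r] + [p,q]. For instance
  ∂[4,8,9] = [8,9] − [4,9] + [4,8],
  ∂[1,3,8] = [3,8] − [1,8] + [1,3].
The 30×20 boundary matrix has rank 20 and Smith normal form diag(1,1,1,1,1,1,1,1,1,1,1,1,1,1,1,1,1,1,1,2).

Reading off H_k = ker ∂_k / im ∂_{k+1}:

  H_0: rank C_0 − rank ∂_1 = 10 − 9 = 1, and the invariant factors of ∂_1 are all 1, so H_0 = Z.
  H_1: rank ker ∂_1 − rank ∂_2 = (30 − 9) − 20 = 1, and ∂_2 has invariant factor 2 > 1, so H_1 = Z ⊕ Z/2.
  H_2: rank ker ∂_2 − rank ∂_3 = (20 − 20) − 0 = 0, and there is no ∂_3, so H_2 = 0.

H_0 = Z,  H_1 = Z ⊕ Z/2,  H_2 = 0.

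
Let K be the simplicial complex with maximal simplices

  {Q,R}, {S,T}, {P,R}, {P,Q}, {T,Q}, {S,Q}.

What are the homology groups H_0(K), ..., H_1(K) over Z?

H_0 = Z,  H_1 = Z^2.

Fix the vertex order P < Q < R < S < T and write every simplex with vertices in increasing order. Then dim K = 1 and the simplices of K are:

  0-simplices (5): P, Q, R, S, T
  1-simplices (6): PQ, PR, QR, QS, QT, ST

giving chain groups C_0 ≅ Z^5, C_1 ≅ Z^6.

∂_1: C_1 → C_0 sends each edge [p,q] (with p < q) to q − p.
The resulting 5×6 matrix has rank 4, and its Smith normal form has invariant factors (1,1,1,1).

Reading off H_k = ker ∂_k / im ∂_{k+1}:

  H_0: rank C_0 − rank ∂_1 = 5 − 4 = 1, and the invariant factors of ∂_1 are all 1, so H_0 ≅ Z.
  H_1: rank ker ∂_1 − rank ∂_2 = (6 − 4) − 0 = 2, and there is no ∂_2, so H_1 ≅ Z^2.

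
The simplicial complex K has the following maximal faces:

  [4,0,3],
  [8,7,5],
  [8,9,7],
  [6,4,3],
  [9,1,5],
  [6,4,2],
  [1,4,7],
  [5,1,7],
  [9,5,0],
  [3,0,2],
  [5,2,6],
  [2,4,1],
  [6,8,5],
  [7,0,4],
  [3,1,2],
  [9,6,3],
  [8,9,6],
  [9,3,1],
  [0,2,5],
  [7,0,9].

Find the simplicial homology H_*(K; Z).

H_0 ≅ Z,  H_1 ≅ Z ⊕ Z/2Z,  H_2 = 0.

Take the total order 0 < 1 < 2 < 3 < 4 < 5 < 6 < 7 < 8 < 9 on the vertex set. Then K (dimension 2) consists of the simplices:

  0-simplices (10): [0], [1], [2], [3], [4], [5], [6], [7], [8], [9]
  1-simplices (30): (30 of them)
  2-simplices (20): (20 of them)

Hence C_0 ≅ Z^10, C_1 ≅ Z^30, C_2 ≅ Z^20.

Boundary ∂_1: C_1 → C_0 sends each edge [p,q] (with p < q) to q − p.
As a 10×30 matrix over Z this has rank 9, with invariant factors (1,1,1,1,1,1,1,1,1).

Boundary ∂_2: C_2 → C_1 maps a triangle to the signed sum of its edges. For instance
  ∂[1,5,7] = [5,7] − [1,7] + [1,5],
  ∂[0,4,7] = [4,7] − [0,7] + [0,4].
As a 30×20 matrix over Z this has rank 20, with invariant factors (1,1,1,1,1,1,1,1,1,1,1,1,1,1,1,1,1,1,1,2).

Reading off H_k = ker ∂_k / im ∂_{k+1}:

  H_0: rank C_0 − rank ∂_1 = 10 − 9 = 1, and the invariant factors of ∂_1 are all 1, so H_0 = Z.
  H_1: rank ker ∂_1 − rank ∂_2 = (30 − 9) − 20 = 1, and ∂_2 has invariant factor 2 > 1, so H_1 = Z ⊕ Z/2Z.
  H_2: rank ker ∂_2 − rank ∂_3 = (20 − 20) − 0 = 0, and there is no ∂_3, so H_2 = 0.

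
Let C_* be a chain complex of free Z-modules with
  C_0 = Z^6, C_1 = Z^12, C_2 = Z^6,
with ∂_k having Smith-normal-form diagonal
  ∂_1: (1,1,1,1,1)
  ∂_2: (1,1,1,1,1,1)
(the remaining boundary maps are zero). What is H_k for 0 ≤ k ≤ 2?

H_0 = Z,  H_1 = Z,  H_2 = 0.

H_0: b_0 = 6 − 0 − 5 = 1; torsion from ∂_1 factors > 1: none. So H_0 = Z.
H_1: b_1 = 12 − 5 − 6 = 1; torsion from ∂_2 factors > 1: none. So H_1 = Z.
H_2: b_2 = 6 − 6 − 0 = 0; torsion from ∂_3 factors > 1: none. So H_2 = 0.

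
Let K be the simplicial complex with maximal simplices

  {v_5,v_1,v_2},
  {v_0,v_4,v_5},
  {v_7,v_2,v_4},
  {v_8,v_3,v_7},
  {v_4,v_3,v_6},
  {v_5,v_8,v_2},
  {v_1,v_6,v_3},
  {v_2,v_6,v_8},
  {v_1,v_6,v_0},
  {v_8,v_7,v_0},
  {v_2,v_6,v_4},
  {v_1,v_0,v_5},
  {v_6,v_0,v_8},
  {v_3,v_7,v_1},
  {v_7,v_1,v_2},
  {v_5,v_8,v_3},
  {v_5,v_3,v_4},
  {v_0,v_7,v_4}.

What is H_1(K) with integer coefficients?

H_1 = Z^2.

K has 9 vertices, 27 edges, 18 triangles.
rank ∂_1 = 8, rank ∂_2 = 17 ⇒ b_1 = 27 − 8 − 17 = 2; all invariant factors of ∂_2 are 1 so no torsion. So H_1 ≅ Z^2.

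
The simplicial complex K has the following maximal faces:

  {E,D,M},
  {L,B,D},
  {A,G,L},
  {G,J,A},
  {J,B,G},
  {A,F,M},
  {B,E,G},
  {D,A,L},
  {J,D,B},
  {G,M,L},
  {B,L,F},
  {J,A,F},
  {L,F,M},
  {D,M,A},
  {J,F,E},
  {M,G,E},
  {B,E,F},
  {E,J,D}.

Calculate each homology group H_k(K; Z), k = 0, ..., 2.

Fix the vertex order A < B < D < E < F < G < J < L < M and write every simplex with vertices in increasing order. Then dim K = 2 and the simplices of K are:

  0-simplices (9): A, B, D, E, F, G, J, L, M
  1-simplices (27): AD, AF, AG, AJ, AL, AM, BD, BE, BF, BG, BJ, BL, DE, DJ, DL, DM, EF, EG, EJ, EM, FJ, FL, FM, GJ, GL, GM, LM
  2-simplices (18): ADL, ADM, AFJ, AFM, AGJ, AGL, BDJ, BDL, BEF, BEG, BFL, BGJ, DEJ, DEM, EFJ, EGM, FLM, GLM

so the chain groups are C_0 ≅ Z^9, C_1 ≅ Z^27, C_2 ≅ Z^18.

The boundary map ∂_1: C_1 → C_0 maps an edge to its endpoints' difference, ∂[p,q] = q − p. For instance
  ∂LM = M − L.
As a 9×27 matrix over Z this has rank 8, with invariant factors (1,1,1,1,1,1,1,1).

The boundary map ∂_2: C_2 → C_1 acts by ∂[p,q,r] = [q,r] − [p,r] + [p,q]. For instance
  ∂BEG = EG − BG + BE,
  ∂AFM = FM − AM + AF.
The resulting 27×18 matrix has rank 18, and its Smith normal form has invariant factors (1,1,1,1,1,1,1,1,1,1,1,1,1,1,1,1,1,2).

From H_k ≅ ker(∂_k) / im(∂_{k+1}) we obtain:

  H_0: rank C_0 − rank ∂_1 = 9 − 8 = 1, and the invariant factors of ∂_1 are all 1, so H_0 ≅ Z.
  H_1: rank ker ∂_1 − rank ∂_2 = (27 − 8) − 18 = 1, and ∂_2 has invariant factor 2 > 1, so H_1 ≅ Z ⊕ Z_2.
  H_2: rank ker ∂_2 − rank ∂_3 = (18 − 18) − 0 = 0, and there is no ∂_3, so H_2 ≅ 0.

(K is a triangulation of the Klein bottle.)

H_0 = Z,  H_1 = Z ⊕ Z_2,  H_2 = 0.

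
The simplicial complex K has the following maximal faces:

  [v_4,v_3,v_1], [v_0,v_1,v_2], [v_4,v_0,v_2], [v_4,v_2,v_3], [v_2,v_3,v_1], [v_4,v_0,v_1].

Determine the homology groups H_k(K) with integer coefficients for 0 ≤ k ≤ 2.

H_0 ≅ Z,  H_1 = 0,  H_2 ≅ Z.

We work with the vertex ordering v_0 < v_1 < v_2 < v_3 < v_4. The simplices of K, each written with vertices in increasing order, are:

  0-simplices (5): [v_0], [v_1], [v_2], [v_3], [v_4]
  1-simplices (9): [v_0,v_1], [v_0,v_2], [v_0,v_4], [v_1,v_2], [v_1,v_3], [v_1,v_4], [v_2,v_3], [v_2,v_4], [v_3,v_4]
  2-simplices (6): [v_0,v_1,v_2], [v_0,v_1,v_4], [v_0,v_2,v_4], [v_1,v_2,v_3], [v_1,v_3,v_4], [v_2,v_3,v_4]

giving chain groups C_0 ≅ Z^5, C_1 ≅ Z^9, C_2 ≅ Z^6.

∂_1: C_1 → C_0 maps an edge to its endpoints' difference, ∂[p,q] = q − p. For instance
  ∂[v_3,v_4] = [v_4] − [v_3].
As a 5×9 matrix over Z this has rank 4, with invariant factors (1,1,1,1).

Boundary ∂_2: C_2 → C_1 acts by ∂[p,q,r] = [q,r] − [p,r] + [p,q]. For instance
  ∂[v_0,v_2,v_4] = [v_2,v_4] − [v_0,v_4] + [v_0,v_2],
  ∂[v_1,v_3,v_4] = [v_3,v_4] − [v_1,v_4] + [v_1,v_3].
This gives a 9×6 integer matrix of rank 5; reducing to Smith normal form yields diagonal entries (1,1,1,1,1).

Now H_k = ker ∂_k / im ∂_{k+1}, so:

  H_0: rank C_0 − rank ∂_1 = 5 − 4 = 1, and the invariant factors of ∂_1 are all 1, so H_0 ≅ Z.
  H_1: rank ker ∂_1 − rank ∂_2 = (9 − 4) − 5 = 0, and the invariant factors of ∂_2 are all 1, so H_1 ≅ 0.
  H_2: rank ker ∂_2 − rank ∂_3 = (6 − 5) − 0 = 1, and there is no ∂_3, so H_2 ≅ Z.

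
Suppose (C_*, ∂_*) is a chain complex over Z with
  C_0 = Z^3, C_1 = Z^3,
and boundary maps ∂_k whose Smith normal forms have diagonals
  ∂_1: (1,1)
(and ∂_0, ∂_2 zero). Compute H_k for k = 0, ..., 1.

H_0: b_0 = 3 − 0 − 2 = 1; torsion from ∂_1 factors > 1: none. So H_0 = Z.
H_1: b_1 = 3 − 2 − 0 = 1; torsion from ∂_2 factors > 1: none. So H_1 = Z.

H_0 = Z,  H_1 = Z.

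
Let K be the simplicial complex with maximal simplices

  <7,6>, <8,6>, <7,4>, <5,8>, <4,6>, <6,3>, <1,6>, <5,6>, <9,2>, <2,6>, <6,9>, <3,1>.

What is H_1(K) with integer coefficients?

We work with the vertex ordering 1 < 2 < 3 < 4 < 5 < 6 < 7 < 8 < 9. The simplices of K, each written with vertices in increasing order, are:

  0-simplices (9): [1], [2], [3], [4], [5], [6], [7], [8], [9]
  1-simplices (12): [1,3], [1,6], [2,6], [2,9], [3,6], [4,6], [4,7], [5,6], [5,8], [6,7], [6,8], [6,9]

Hence C_0 ≅ Z^9, C_1 ≅ Z^12.

Boundary ∂_1: C_1 → C_0 maps an edge to its endpoints' difference, ∂[p,q] = q − p.
This gives a 9×12 integer matrix of rank 8; reducing to Smith normal form yields diagonal entries (1,1,1,1,1,1,1,1).

Reading off H_k = ker ∂_k / im ∂_{k+1}:

  H_1: rank ker ∂_1 − rank ∂_2 = (12 − 8) − 0 = 4, and there is no ∂_2, so H_1 = Z^4.

(K is a triangulation of a wedge of 4 circles.)

H_1 ≅ Z^4.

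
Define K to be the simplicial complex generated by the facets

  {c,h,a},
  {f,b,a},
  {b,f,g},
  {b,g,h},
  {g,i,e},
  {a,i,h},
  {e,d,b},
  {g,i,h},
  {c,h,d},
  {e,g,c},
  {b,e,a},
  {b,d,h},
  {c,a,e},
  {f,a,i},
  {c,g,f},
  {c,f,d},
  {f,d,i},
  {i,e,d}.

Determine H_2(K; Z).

Take the total order a < b < c < d < e < f < g < h < i on the vertex set. Then K (dimension 2) consists of the simplices:

  0-simplices (9): a, b, c, d, e, f, g, h, i
  1-simplices (27): ab, ac, ae, af, ah, ai, bd, be, bf, bg, bh, cd, ce, cf, cg, ch, de, df, dh, di, eg, ei, fg, fi, gh, gi, hi
  2-simplices (18): abe, abf, ace, ach, afi, ahi, bde, bdh, bfg, bgh, cdf, cdh, ceg, cfg, dei, dfi, egi, ghi

giving chain groups C_0 ≅ Z^9, C_1 ≅ Z^27, C_2 ≅ Z^18.

∂_1: C_1 → C_0 is given by ∂[p,q] = [q] − [p].
As a 9×27 matrix over Z this has rank 8, with invariant factors (1,1,1,1,1,1,1,1).

∂_2: C_2 → C_1 maps a triangle to the signed sum of its edges. For instance
  ∂afi = fi − ai + af,
  ∂abe = be − ae + ab.
The resulting 27×18 matrix has rank 17, and its Smith normal form has invariant factors (1,1,1,1,1,1,1,1,1,1,1,1,1,1,1,1,1).

Reading off H_k = ker ∂_k / im ∂_{k+1}:

  H_2: rank ker ∂_2 − rank ∂_3 = (18 − 17) − 0 = 1, and there is no ∂_3, so H_2 ≅ Z.

(K is a triangulation of the torus T^2.)

H_2 = Z.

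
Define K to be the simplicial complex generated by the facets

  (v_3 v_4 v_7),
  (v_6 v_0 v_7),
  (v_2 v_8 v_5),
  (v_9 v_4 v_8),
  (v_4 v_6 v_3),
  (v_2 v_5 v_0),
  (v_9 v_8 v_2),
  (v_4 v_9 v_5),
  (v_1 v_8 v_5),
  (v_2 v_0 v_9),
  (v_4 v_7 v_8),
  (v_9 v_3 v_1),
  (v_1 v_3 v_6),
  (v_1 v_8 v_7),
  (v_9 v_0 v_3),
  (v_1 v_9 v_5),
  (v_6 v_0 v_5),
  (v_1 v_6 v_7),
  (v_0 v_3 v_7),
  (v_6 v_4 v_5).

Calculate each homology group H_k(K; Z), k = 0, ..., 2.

H_0 ≅ Z,  H_1 ≅ Z ⊕ Z/2,  H_2 = 0.

Fix the vertex order v_0 < v_1 < v_2 < v_3 < v_4 < v_5 < v_6 < v_7 < v_8 < v_9 and write every simplex with vertices in increasing order. Then dim K = 2 and the simplices of K are:

  0-simplices (10): [v_0], [v_1], [v_2], [v_3], [v_4], [v_5], [v_6], [v_7], [v_8], [v_9]
  1-simplices (30): (30 of them)
  2-simplices (20): (20 of them)

Hence C_0 ≅ Z^10, C_1 ≅ Z^30, C_2 ≅ Z^20.

The boundary map ∂_1: C_1 → C_0 maps an edge to its endpoints' difference, ∂[p,q] = q − p. For instance
  ∂[v_4,v_8] = [v_8] − [v_4].
The 10×30 boundary matrix has rank 9 and Smith normal form diag(1,1,1,1,1,1,1,1,1).

The boundary map ∂_2: C_2 → C_1 acts by ∂[p,q,r] = [q,r] − [p,r] + [p,q]. For instance
  ∂[v_1,v_6,v_7] = [v_6,v_7] − [v_1,v_7] + [v_1,v_6],
  ∂[v_4,v_7,v_8] = [v_7,v_8] − [v_4,v_8] + [v_4,v_7].
This gives a 30×20 integer matrix of rank 20; reducing to Smith normal form yields diagonal entries (1,1,1,1,1,1,1,1,1,1,1,1,1,1,1,1,1,1,1,2).

Now H_k = ker ∂_k / im ∂_{k+1}, so:

  H_0: rank C_0 − rank ∂_1 = 10 − 9 = 1, and the invariant factors of ∂_1 are all 1, so H_0 = Z.
  H_1: rank ker ∂_1 − rank ∂_2 = (30 − 9) − 20 = 1, and ∂_2 has invariant factor 2 > 1, so H_1 = Z ⊕ Z/2.
  H_2: rank ker ∂_2 − rank ∂_3 = (20 − 20) − 0 = 0, and there is no ∂_3, so H_2 = 0.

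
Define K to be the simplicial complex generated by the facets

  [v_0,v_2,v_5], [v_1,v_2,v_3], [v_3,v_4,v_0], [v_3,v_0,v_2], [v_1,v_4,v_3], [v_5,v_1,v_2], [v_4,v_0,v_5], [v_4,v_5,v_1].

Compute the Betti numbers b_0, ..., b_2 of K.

Take the total order v_0 < v_1 < v_2 < v_3 < v_4 < v_5 on the vertex set. Then K (dimension 2) consists of the simplices:

  0-simplices (6): [v_0], [v_1], [v_2], [v_3], [v_4], [v_5]
  1-simplices (12): [v_0,v_2], [v_0,v_3], [v_0,v_4], [v_0,v_5], [v_1,v_2], [v_1,v_3], [v_1,v_4], [v_1,v_5], [v_2,v_3], [v_2,v_5], [v_3,v_4], [v_4,v_5]
  2-simplices (8): [v_0,v_2,v_3], [v_0,v_2,v_5], [v_0,v_3,v_4], [v_0,v_4,v_5], [v_1,v_2,v_3], [v_1,v_2,v_5], [v_1,v_3,v_4], [v_1,v_4,v_5]

Hence C_0 ≅ Z^6, C_1 ≅ Z^12, C_2 ≅ Z^8.

The boundary map ∂_1: C_1 → C_0 sends each edge [p,q] (with p < q) to q − p.
The 6×12 boundary matrix has rank 5 and Smith normal form diag(1,1,1,1,1).

The boundary map ∂_2: C_2 → C_1 maps a triangle to the signed sum of its edges. For instance
  ∂[v_0,v_2,v_3] = [v_2,v_3] − [v_0,v_3] + [v_0,v_2],
  ∂[v_0,v_4,v_5] = [v_4,v_5] − [v_0,v_5] + [v_0,v_4].
This gives a 12×8 integer matrix of rank 7; reducing to Smith normal form yields diagonal entries (1,1,1,1,1,1,1).

Computing H_k = (kernel of ∂_k) / (image of ∂_{k+1}):

  H_0: rank C_0 − rank ∂_1 = 6 − 5 = 1, and the invariant factors of ∂_1 are all 1, so H_0 = Z.
  H_1: rank ker ∂_1 − rank ∂_2 = (12 − 5) − 7 = 0, and the invariant factors of ∂_2 are all 1, so H_1 = 0.
  H_2: rank ker ∂_2 − rank ∂_3 = (8 − 7) − 0 = 1, and there is no ∂_3, so H_2 = Z.

Hence the Betti numbers are b_0 = 1, b_1 = 0, b_2 = 1.

b_0 = 1, b_1 = 0, b_2 = 1.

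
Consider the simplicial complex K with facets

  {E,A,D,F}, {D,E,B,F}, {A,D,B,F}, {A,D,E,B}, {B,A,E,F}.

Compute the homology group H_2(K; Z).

Take the total order A < B < D < E < F on the vertex set. Then K (dimension 3) consists of the simplices:

  0-simplices (5): A, B, D, E, F
  1-simplices (10): AB, AD, AE, AF, BD, BE, BF, DE, DF, EF
  2-simplices (10): ABD, ABE, ABF, ADE, ADF, AEF, BDE, BDF, BEF, DEF
  3-simplices (5): ABDE, ABDF, ABEF, ADEF, BDEF

Hence C_0 ≅ Z^5, C_1 ≅ Z^10, C_2 ≅ Z^10, C_3 ≅ Z^5.

∂_1: C_1 → C_0 sends each edge [p,q] (with p < q) to q − p. For instance
  ∂DF = F − D.
This gives a 5×10 integer matrix of rank 4; reducing to Smith normal form yields diagonal entries (1,1,1,1).

Boundary ∂_2: C_2 → C_1 acts by ∂[p,q,r] = [q,r] − [p,r] + [p,q]. For instance
  ∂BDF = DF − BF + BD,
  ∂DEF = EF − DF + DE.
The 10×10 boundary matrix has rank 6 and Smith normal form diag(1,1,1,1,1,1).

∂_3: C_3 → C_2 sends each 3-simplex σ to the alternating sum Σ_i (−1)^i (σ with its i-th vertex removed). For instance
  ∂ADEF = DEF − AEF + ADF − ADE,
  ∂ABDF = BDF − ADF + ABF − ABD.
As a 10×5 matrix over Z this has rank 4, with invariant factors (1,1,1,1).

Computing H_k = (kernel of ∂_k) / (image of ∂_{k+1}):

  H_2: rank ker ∂_2 − rank ∂_3 = (10 − 6) − 4 = 0, and the invariant factors of ∂_3 are all 1, so H_2 = 0.

(K is a triangulation of the 3-sphere S^3.)

H_2 ≅ 0.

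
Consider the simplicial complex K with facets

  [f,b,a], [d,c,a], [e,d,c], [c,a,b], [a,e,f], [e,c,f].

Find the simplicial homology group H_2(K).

H_2 ≅ 0.

Take the total order a < b < c < d < e < f on the vertex set. Then K (dimension 2) consists of the simplices:

  0-simplices (6): a, b, c, d, e, f
  1-simplices (12): ab, ac, ad, ae, af, bc, bf, cd, ce, cf, de, ef
  2-simplices (6): abc, abf, acd, aef, cde, cef

so the chain groups are C_0 ≅ Z^6, C_1 ≅ Z^12, C_2 ≅ Z^6.

Boundary ∂_1: C_1 → C_0 maps an edge to its endpoints' difference, ∂[p,q] = q − p.
The resulting 6×12 matrix has rank 5, and its Smith normal form has invariant factors (1,1,1,1,1).

Boundary ∂_2: C_2 → C_1 sends each 2-simplex [p,q,r] to [q,r] − [p,r] + [p,q]. For instance
  ∂cde = de − ce + cd,
  ∂abf = bf − af + ab.
The resulting 12×6 matrix has rank 6, and its Smith normal form has invariant factors (1,1,1,1,1,1).

Reading off H_k = ker ∂_k / im ∂_{k+1}:

  H_2: rank ker ∂_2 − rank ∂_3 = (6 − 6) − 0 = 0, and there is no ∂_3, so H_2 ≅ 0.

(K is a triangulation of the cylinder S^1 x I.)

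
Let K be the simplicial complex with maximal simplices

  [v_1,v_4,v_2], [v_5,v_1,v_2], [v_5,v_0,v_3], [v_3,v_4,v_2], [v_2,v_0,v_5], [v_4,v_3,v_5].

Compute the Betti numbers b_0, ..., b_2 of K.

b_0 = 1, b_1 = 1, b_2 = 0.

Fix the vertex order v_0 < v_1 < v_2 < v_3 < v_4 < v_5 and write every simplex with vertices in increasing order. Then dim K = 2 and the simplices of K are:

  0-simplices (6): [v_0], [v_1], [v_2], [v_3], [v_4], [v_5]
  1-simplices (12): [v_0,v_2], [v_0,v_3], [v_0,v_5], [v_1,v_2], [v_1,v_4], [v_1,v_5], [v_2,v_3], [v_2,v_4], [v_2,v_5], [v_3,v_4], [v_3,v_5], [v_4,v_5]
  2-simplices (6): [v_0,v_2,v_5], [v_0,v_3,v_5], [v_1,v_2,v_4], [v_1,v_2,v_5], [v_2,v_3,v_4], [v_3,v_4,v_5]

Hence C_0 ≅ Z^6, C_1 ≅ Z^12, C_2 ≅ Z^6.

The boundary map ∂_1: C_1 → C_0 sends each edge [p,q] (with p < q) to q − p. For instance
  ∂[v_1,v_2] = [v_2] − [v_1].
The resulting 6×12 matrix has rank 5, and its Smith normal form has invariant factors (1,1,1,1,1).

∂_2: C_2 → C_1 maps a triangle to the signed sum of its edges. For instance
  ∂[v_0,v_2,v_5] = [v_2,v_5] − [v_0,v_5] + [v_0,v_2],
  ∂[v_1,v_2,v_5] = [v_2,v_5] − [v_1,v_5] + [v_1,v_2].
This gives a 12×6 integer matrix of rank 6; reducing to Smith normal form yields diagonal entries (1,1,1,1,1,1).

From H_k ≅ ker(∂_k) / im(∂_{k+1}) we obtain:

  H_0: rank C_0 − rank ∂_1 = 6 − 5 = 1, and the invariant factors of ∂_1 are all 1, so H_0 = Z.
  H_1: rank ker ∂_1 − rank ∂_2 = (12 − 5) − 6 = 1, and the invariant factors of ∂_2 are all 1, so H_1 = Z.
  H_2: rank ker ∂_2 − rank ∂_3 = (6 − 6) − 0 = 0, and there is no ∂_3, so H_2 = 0.

As a check, the Euler characteristic is 6 − 12 + 6 = 0, which agrees with 1 − 1 + 0 = 0.

Hence the Betti numbers are b_0 = 1, b_1 = 1, b_2 = 0.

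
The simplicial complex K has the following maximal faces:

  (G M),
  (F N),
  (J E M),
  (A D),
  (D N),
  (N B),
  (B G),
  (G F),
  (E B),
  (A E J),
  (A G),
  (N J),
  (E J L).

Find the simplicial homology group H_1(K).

Order the vertices as A < B < D < E < F < G < J < L < M < N. Listing each simplex with vertices in this order, K has dimension 2 with simplices:

  0-simplices (10): A, B, D, E, F, G, J, L, M, N
  1-simplices (17): AD, AE, AG, AJ, BE, BG, BN, DN, EJ, EL, EM, FG, FN, GM, JL, JM, JN
  2-simplices (3): AEJ, EJL, EJM

giving chain groups C_0 ≅ Z^10, C_1 ≅ Z^17, C_2 ≅ Z^3.

∂_1: C_1 → C_0 maps an edge to its endpoints' difference, ∂[p,q] = q − p. For instance
  ∂FG = G − F.
As a 10×17 matrix over Z this has rank 9, with invariant factors (1,1,1,1,1,1,1,1,1).

The boundary map ∂_2: C_2 → C_1 sends each 2-simplex [p,q,r] to [q,r] − [p,r] + [p,q]. For instance
  ∂EJL = JL − EL + EJ,
  ∂AEJ = EJ − AJ + AE.
The resulting 17×3 matrix has rank 3, and its Smith normal form has invariant factors (1,1,1).

Reading off H_k = ker ∂_k / im ∂_{k+1}:

  H_1: rank ker ∂_1 − rank ∂_2 = (17 − 9) − 3 = 5, and the invariant factors of ∂_2 are all 1, so H_1 ≅ Z^5.

H_1 ≅ Z^5.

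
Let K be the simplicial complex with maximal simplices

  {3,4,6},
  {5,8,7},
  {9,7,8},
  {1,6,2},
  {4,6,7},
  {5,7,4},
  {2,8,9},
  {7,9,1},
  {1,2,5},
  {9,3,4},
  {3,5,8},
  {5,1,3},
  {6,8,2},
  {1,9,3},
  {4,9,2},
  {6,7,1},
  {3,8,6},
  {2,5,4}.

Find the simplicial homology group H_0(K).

K has 9 vertices, 27 edges, 18 triangles.
rank ∂_0 = 0, rank ∂_1 = 8 ⇒ b_0 = 9 − 0 − 8 = 1; all invariant factors of ∂_1 are 1 so no torsion. So H_0 ≅ Z.

H_0 = Z.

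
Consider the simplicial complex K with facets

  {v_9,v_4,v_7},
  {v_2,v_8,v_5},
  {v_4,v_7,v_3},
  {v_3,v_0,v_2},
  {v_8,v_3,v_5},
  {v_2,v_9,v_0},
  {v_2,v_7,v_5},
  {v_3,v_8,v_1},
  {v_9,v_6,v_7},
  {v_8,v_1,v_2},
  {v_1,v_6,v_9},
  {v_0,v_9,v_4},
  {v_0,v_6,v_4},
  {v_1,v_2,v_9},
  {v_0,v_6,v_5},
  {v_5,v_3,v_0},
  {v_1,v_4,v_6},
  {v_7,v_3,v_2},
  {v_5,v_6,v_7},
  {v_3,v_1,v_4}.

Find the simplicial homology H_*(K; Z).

Take the total order v_0 < v_1 < v_2 < v_3 < v_4 < v_5 < v_6 < v_7 < v_8 < v_9 on the vertex set. Then K (dimension 2) consists of the simplices:

  0-simplices (10): [v_0], [v_1], [v_2], [v_3], [v_4], [v_5], [v_6], [v_7], [v_8], [v_9]
  1-simplices (30): (30 of them)
  2-simplices (20): (20 of them)

so the chain groups are C_0 ≅ Z^10, C_1 ≅ Z^30, C_2 ≅ Z^20.

∂_1: C_1 → C_0 maps an edge to its endpoints' difference, ∂[p,q] = q − p.
The 10×30 boundary matrix has rank 9 and Smith normal form diag(1,1,1,1,1,1,1,1,1).

Boundary ∂_2: C_2 → C_1 sends each 2-simplex [p,q,r] to [q,r] − [p,r] + [p,q]. For instance
  ∂[v_2,v_5,v_8] = [v_5,v_8] − [v_2,v_8] + [v_2,v_5],
  ∂[v_1,v_3,v_4] = [v_3,v_4] − [v_1,v_4] + [v_1,v_3].
The resulting 30×20 matrix has rank 20, and its Smith normal form has invariant factors (1,1,1,1,1,1,1,1,1,1,1,1,1,1,1,1,1,1,1,2).

Computing H_k = (kernel of ∂_k) / (image of ∂_{k+1}):

  H_0: rank C_0 − rank ∂_1 = 10 − 9 = 1, and the invariant factors of ∂_1 are all 1, so H_0 = Z.
  H_1: rank ker ∂_1 − rank ∂_2 = (30 − 9) − 20 = 1, and ∂_2 has invariant factor 2 > 1, so H_1 = Z ⊕ Z/2.
  H_2: rank ker ∂_2 − rank ∂_3 = (20 − 20) − 0 = 0, and there is no ∂_3, so H_2 = 0.

H_0 = Z,  H_1 = Z ⊕ Z/2,  H_2 = 0.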